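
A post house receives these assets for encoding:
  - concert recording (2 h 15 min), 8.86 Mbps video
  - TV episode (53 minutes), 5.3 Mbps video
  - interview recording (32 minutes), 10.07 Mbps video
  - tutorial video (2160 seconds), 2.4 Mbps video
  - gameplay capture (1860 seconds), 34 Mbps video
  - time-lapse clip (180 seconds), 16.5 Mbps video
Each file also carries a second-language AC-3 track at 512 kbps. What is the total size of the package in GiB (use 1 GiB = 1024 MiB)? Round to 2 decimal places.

21.92 GiB

Audio: 512 kbps = 0.512 Mbps.
concert recording: 9.372 Mbps × 8100 s = 75913.2 Mb
TV episode: 5.812 Mbps × 3180 s = 18482.2 Mb
interview recording: 10.582 Mbps × 1920 s = 20317.4 Mb
tutorial video: 2.912 Mbps × 2160 s = 6289.9 Mb
gameplay capture: 34.512 Mbps × 1860 s = 64192.3 Mb
time-lapse clip: 17.012 Mbps × 180 s = 3062.2 Mb
Total: 188257.2 Mb = 23532.2 MB.
= 21.92 GiB.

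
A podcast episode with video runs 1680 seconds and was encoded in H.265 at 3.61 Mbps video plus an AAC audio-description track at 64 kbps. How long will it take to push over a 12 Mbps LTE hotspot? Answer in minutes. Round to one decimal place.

8.6 minutes

Audio: 64 kbps = 0.064 Mbps.
Total bitrate: 3.674 Mbps.
File: 3.674 Mbps × 1680 s = 6172.3 Mb.
At 12 Mbps: 6172.3 / 12 = 514.4 s ≈ 8.57 minutes.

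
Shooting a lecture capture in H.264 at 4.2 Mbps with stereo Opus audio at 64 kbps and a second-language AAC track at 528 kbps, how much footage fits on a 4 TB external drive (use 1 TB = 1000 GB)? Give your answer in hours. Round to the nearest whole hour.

1855 hours

Audio total: 64 + 528 = 592 kbps = 0.592 Mbps.
Total bitrate: 4.2 + 0.592 = 4.792 Mbps.
Capacity: 4 TB = 32,000,000 Mb.
Recording time: 32,000,000 / 4.792 = 6,677,796 s ≈ 1,855 hours.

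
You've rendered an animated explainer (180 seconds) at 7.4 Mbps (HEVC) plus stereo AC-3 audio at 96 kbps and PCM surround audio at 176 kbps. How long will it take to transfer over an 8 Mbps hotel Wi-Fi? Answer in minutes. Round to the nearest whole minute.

Audio total: 96 + 176 = 272 kbps = 0.272 Mbps.
Total bitrate: 7.672 Mbps.
File: 7.672 Mbps × 180 s = 1381.0 Mb.
At 8 Mbps: 1381.0 / 8 = 172.6 s ≈ 2.88 minutes.

3 minutes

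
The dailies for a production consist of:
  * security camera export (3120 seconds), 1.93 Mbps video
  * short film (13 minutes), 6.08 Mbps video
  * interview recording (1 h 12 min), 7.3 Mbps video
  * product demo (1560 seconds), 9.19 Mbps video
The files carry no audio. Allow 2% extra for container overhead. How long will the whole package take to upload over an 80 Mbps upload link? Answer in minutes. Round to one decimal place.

12.0 minutes

security camera export: 1.930 Mbps × 3120 s × 1.02 = 6142.0 Mb
short film: 6.080 Mbps × 780 s × 1.02 = 4837.2 Mb
interview recording: 7.300 Mbps × 4320 s × 1.02 = 32166.7 Mb
product demo: 9.190 Mbps × 1560 s × 1.02 = 14623.1 Mb
Total: 57769.1 Mb = 7221.1 MB.
At 80 Mbps: 57769.1 / 80 = 722 s ≈ 12 minutes.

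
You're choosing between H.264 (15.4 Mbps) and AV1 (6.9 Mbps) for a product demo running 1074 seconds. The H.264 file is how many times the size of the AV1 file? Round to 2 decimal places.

2.23

H.264: 15.400 Mbps × 1074 s = 16539.6 Mb = 2.067 GB.
AV1: 6.900 Mbps × 1074 s = 7410.6 Mb = 0.926 GB.
Ratio: 2.067 / 0.926 = 2.232.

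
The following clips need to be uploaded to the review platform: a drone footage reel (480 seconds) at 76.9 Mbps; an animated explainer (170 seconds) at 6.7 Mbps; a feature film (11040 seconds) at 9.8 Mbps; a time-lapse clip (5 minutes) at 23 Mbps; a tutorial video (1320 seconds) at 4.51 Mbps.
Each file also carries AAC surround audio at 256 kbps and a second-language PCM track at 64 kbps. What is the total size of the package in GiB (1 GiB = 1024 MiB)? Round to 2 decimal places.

Audio total: 256 + 64 = 320 kbps = 0.320 Mbps.
drone footage reel: 77.220 Mbps × 480 s = 37065.6 Mb
animated explainer: 7.020 Mbps × 170 s = 1193.4 Mb
feature film: 10.120 Mbps × 11040 s = 111724.8 Mb
time-lapse clip: 23.320 Mbps × 300 s = 6996.0 Mb
tutorial video: 4.830 Mbps × 1320 s = 6375.6 Mb
Total: 163355.4 Mb = 20419.4 MB.
= 19.02 GiB.

19.02 GiB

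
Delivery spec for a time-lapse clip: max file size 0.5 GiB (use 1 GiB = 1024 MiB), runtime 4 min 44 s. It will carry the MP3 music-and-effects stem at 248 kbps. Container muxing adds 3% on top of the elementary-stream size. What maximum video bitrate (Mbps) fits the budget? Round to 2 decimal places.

Budget: 0.5 GiB = 4295.0 Mb.
Stream payload after overhead: 4295.0 / 1.03 = 4169.9 Mb.
4 min 44 s = 284 s
Total bitrate budget: 4169.9 Mb / 284 s = 14.683 Mbps.
Audio: 248 kbps = 0.248 Mbps.
Video: 14.683 − 0.248 = 14.435 Mbps.

14.43 Mbps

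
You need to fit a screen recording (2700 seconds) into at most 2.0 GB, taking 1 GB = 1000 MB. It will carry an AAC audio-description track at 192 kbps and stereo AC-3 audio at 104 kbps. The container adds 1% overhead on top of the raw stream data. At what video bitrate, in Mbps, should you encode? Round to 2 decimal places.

5.57 Mbps

Budget: 2.0 GB = 16000.0 Mb.
Stream payload after overhead: 16000.0 / 1.01 = 15841.6 Mb.
Total bitrate budget: 15841.6 Mb / 2700 s = 5.867 Mbps.
Audio total: 192 + 104 = 296 kbps = 0.296 Mbps.
Video: 5.867 − 0.296 = 5.571 Mbps.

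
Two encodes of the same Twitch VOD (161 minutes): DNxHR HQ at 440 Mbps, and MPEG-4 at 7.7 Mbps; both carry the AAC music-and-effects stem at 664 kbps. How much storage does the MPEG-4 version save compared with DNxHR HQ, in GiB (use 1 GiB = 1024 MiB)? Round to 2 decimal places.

486.15 GiB

161 min = 9660 s
Audio: 664 kbps = 0.664 Mbps.
DNxHR HQ: 440.664 Mbps × 9660 s = 4256814.2 Mb = 495.558 GiB.
MPEG-4: 8.364 Mbps × 9660 s = 80796.2 Mb = 9.406 GiB.
Saving: 495.558 − 9.406 = 486.152 GiB.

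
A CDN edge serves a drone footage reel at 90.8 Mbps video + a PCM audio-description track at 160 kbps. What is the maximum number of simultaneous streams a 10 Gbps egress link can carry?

109

Audio: 160 kbps = 0.160 Mbps.
Per-viewer media rate: 90.960 Mbps.
10 Gbps = 10,000 Mbps; 10,000 / 90.960 = 109.94 → 109 viewers.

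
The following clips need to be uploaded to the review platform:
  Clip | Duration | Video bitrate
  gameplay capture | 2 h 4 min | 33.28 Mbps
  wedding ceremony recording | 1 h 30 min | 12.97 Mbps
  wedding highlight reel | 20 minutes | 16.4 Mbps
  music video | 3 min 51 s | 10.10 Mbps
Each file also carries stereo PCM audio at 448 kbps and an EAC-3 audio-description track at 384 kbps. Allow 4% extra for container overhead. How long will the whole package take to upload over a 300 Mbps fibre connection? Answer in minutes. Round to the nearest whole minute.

Audio total: 448 + 384 = 832 kbps = 0.832 Mbps.
gameplay capture: 34.112 Mbps × 7440 s × 1.04 = 263945.0 Mb
wedding ceremony recording: 13.802 Mbps × 5400 s × 1.04 = 77512.0 Mb
wedding highlight reel: 17.232 Mbps × 1200 s × 1.04 = 21505.5 Mb
music video: 10.932 Mbps × 231 s × 1.04 = 2626.3 Mb
Total: 365588.9 Mb = 45698.6 MB.
At 300 Mbps: 365588.9 / 300 = 1219 s ≈ 20.3 minutes.

20 minutes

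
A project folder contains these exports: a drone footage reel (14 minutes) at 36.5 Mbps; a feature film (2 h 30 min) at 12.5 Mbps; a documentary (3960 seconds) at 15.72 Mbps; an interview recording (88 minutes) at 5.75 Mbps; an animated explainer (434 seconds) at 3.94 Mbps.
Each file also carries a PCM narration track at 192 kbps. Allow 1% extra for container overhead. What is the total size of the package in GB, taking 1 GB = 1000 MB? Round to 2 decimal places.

Audio: 192 kbps = 0.192 Mbps.
drone footage reel: 36.692 Mbps × 840 s × 1.01 = 31129.5 Mb
feature film: 12.692 Mbps × 9000 s × 1.01 = 115370.3 Mb
documentary: 15.912 Mbps × 3960 s × 1.01 = 63641.6 Mb
interview recording: 5.942 Mbps × 5280 s × 1.01 = 31687.5 Mb
animated explainer: 4.132 Mbps × 434 s × 1.01 = 1811.2 Mb
Total: 243640.1 Mb = 30455.0 MB.
= 30.46 GB.

30.46 GB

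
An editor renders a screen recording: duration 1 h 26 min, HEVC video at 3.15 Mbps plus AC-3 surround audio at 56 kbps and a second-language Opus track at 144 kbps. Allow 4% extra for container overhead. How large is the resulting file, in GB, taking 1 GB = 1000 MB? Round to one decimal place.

2.2 GB

1 h 26 min = 86 min = 5160 s
Audio total: 56 + 144 = 200 kbps = 0.200 Mbps.
Total bitrate: 3.15 + 0.200 = 3.350 Mbps.
Stream data: 3.350 Mbps × 5160 s = 17286.0 Mb.
With 4% container overhead: ×1.04.
17,977 Mb ÷ 8 = 2,247 MB → 2.247 GB.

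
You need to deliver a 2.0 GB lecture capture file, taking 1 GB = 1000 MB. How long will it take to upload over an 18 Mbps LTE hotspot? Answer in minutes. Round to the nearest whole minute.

15 minutes

File: 2.0 GB = 16000.0 Mb.
At 18 Mbps: 16000.0 / 18 = 888.9 s ≈ 14.8 minutes.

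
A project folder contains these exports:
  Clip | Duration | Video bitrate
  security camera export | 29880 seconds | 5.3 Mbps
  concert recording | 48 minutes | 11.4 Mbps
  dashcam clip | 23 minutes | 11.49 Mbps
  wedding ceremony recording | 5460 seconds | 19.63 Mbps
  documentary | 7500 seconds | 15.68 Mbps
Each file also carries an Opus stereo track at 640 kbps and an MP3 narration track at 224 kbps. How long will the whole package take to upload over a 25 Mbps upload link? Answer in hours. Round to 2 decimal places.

5.25 hours

Audio total: 640 + 224 = 864 kbps = 0.864 Mbps.
security camera export: 6.164 Mbps × 29880 s = 184180.3 Mb
concert recording: 12.264 Mbps × 2880 s = 35320.3 Mb
dashcam clip: 12.354 Mbps × 1380 s = 17048.5 Mb
wedding ceremony recording: 20.494 Mbps × 5460 s = 111897.2 Mb
documentary: 16.544 Mbps × 7500 s = 124080.0 Mb
Total: 472526.4 Mb = 59065.8 MB.
At 25 Mbps: 472526.4 / 25 = 18901 s ≈ 5.25 hours.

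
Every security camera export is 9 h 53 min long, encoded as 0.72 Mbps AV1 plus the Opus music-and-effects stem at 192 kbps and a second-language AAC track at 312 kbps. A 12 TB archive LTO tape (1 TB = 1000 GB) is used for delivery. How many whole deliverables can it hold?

2204

9 h 53 min = 593 min = 35580 s
Audio total: 192 + 312 = 504 kbps = 0.504 Mbps.
Total bitrate: 1.224 Mbps.
Per item: 1.224 Mbps × 35580 s = 43,550 Mb = 5,444 MB.
Capacity: 12 TB = 96,000,000 Mb; 2204.37 items → 2204 complete.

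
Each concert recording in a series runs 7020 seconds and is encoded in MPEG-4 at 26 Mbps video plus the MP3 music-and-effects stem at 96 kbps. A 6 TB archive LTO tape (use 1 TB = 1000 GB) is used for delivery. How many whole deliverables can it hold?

Audio: 96 kbps = 0.096 Mbps.
Total bitrate: 26.096 Mbps.
Per item: 26.096 Mbps × 7020 s = 183,194 Mb = 22,899 MB.
Capacity: 6 TB = 48,000,000 Mb; 262.02 items → 262 complete.

262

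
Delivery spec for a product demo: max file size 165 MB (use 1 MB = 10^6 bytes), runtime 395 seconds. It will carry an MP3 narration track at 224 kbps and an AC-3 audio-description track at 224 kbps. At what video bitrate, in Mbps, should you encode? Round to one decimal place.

Budget: 165 MB = 1320.0 Mb.
Total bitrate budget: 1320.0 Mb / 395 s = 3.342 Mbps.
Audio total: 224 + 224 = 448 kbps = 0.448 Mbps.
Video: 3.342 − 0.448 = 2.894 Mbps.

2.9 Mbps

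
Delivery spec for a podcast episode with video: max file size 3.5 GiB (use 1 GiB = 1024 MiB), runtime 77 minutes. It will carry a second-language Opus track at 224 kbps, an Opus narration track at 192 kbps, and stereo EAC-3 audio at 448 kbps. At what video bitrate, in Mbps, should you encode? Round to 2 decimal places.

5.64 Mbps

Budget: 3.5 GiB = 30064.8 Mb.
77 min = 4620 s
Total bitrate budget: 30064.8 Mb / 4620 s = 6.508 Mbps.
Audio total: 224 + 192 + 448 = 864 kbps = 0.864 Mbps.
Video: 6.508 − 0.864 = 5.644 Mbps.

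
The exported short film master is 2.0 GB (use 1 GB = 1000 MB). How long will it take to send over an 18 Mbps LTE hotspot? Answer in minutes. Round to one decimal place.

File: 2.0 GB = 16000.0 Mb.
At 18 Mbps: 16000.0 / 18 = 888.9 s ≈ 14.8 minutes.

14.8 minutes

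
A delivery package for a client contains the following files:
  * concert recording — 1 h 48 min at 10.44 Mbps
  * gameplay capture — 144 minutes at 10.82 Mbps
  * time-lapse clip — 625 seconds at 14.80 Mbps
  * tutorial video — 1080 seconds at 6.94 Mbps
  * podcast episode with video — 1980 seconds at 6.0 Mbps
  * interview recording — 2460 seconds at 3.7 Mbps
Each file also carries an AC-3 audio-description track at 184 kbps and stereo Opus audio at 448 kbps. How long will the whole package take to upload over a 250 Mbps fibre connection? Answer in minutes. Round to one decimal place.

Audio total: 184 + 448 = 632 kbps = 0.632 Mbps.
concert recording: 11.072 Mbps × 6480 s = 71746.6 Mb
gameplay capture: 11.452 Mbps × 8640 s = 98945.3 Mb
time-lapse clip: 15.432 Mbps × 625 s = 9645.0 Mb
tutorial video: 7.572 Mbps × 1080 s = 8177.8 Mb
podcast episode with video: 6.632 Mbps × 1980 s = 13131.4 Mb
interview recording: 4.332 Mbps × 2460 s = 10656.7 Mb
Total: 212302.7 Mb = 26537.8 MB.
At 250 Mbps: 212302.7 / 250 = 849 s ≈ 14.2 minutes.

14.2 minutes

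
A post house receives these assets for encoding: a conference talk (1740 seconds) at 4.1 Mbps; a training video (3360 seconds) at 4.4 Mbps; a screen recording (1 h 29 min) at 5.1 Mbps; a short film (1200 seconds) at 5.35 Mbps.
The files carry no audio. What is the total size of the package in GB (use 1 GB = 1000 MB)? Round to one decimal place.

conference talk: 4.100 Mbps × 1740 s = 7134.0 Mb
training video: 4.400 Mbps × 3360 s = 14784.0 Mb
screen recording: 5.100 Mbps × 5340 s = 27234.0 Mb
short film: 5.350 Mbps × 1200 s = 6420.0 Mb
Total: 55572.0 Mb = 6946.5 MB.
= 6.947 GB.

6.9 GB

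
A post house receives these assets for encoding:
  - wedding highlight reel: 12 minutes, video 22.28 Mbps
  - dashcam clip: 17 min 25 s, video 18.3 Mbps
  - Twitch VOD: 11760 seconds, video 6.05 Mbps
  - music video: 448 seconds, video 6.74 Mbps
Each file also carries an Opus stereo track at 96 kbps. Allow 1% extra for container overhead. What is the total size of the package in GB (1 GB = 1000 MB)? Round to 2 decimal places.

Audio: 96 kbps = 0.096 Mbps.
wedding highlight reel: 22.376 Mbps × 720 s × 1.01 = 16271.8 Mb
dashcam clip: 18.396 Mbps × 1045 s × 1.01 = 19416.1 Mb
Twitch VOD: 6.146 Mbps × 11760 s × 1.01 = 72999.7 Mb
music video: 6.836 Mbps × 448 s × 1.01 = 3093.2 Mb
Total: 111780.8 Mb = 13972.6 MB.
= 13.97 GB.

13.97 GB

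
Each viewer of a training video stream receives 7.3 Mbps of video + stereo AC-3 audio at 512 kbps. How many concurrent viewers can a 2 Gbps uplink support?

256

Audio: 512 kbps = 0.512 Mbps.
Per-viewer media rate: 7.812 Mbps.
2 Gbps = 2,000 Mbps; 2,000 / 7.812 = 256.02 → 256 viewers.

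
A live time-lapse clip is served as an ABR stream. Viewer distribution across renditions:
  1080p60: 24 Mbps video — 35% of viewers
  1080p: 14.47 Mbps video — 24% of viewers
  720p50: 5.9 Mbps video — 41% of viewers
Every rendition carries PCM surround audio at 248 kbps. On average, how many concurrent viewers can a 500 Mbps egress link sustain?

34

Audio: 248 kbps = 0.248 Mbps.
Average per-viewer bitrate: 0.35×24.248 + 0.24×14.718 + 0.41×6.148 = 14.540 Mbps.
500 Mbps = 500.0 Mbps; 500.0 / 14.540 = 34.39 → 34.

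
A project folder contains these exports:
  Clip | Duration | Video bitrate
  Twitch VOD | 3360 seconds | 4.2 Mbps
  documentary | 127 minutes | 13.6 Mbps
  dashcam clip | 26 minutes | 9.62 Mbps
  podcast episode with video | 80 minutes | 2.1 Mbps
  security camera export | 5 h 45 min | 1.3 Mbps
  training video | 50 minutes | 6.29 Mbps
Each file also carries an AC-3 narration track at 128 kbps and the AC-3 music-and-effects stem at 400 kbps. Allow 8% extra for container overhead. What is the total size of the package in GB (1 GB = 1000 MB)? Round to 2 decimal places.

Audio total: 128 + 400 = 528 kbps = 0.528 Mbps.
Twitch VOD: 4.728 Mbps × 3360 s × 1.08 = 17157.0 Mb
documentary: 14.128 Mbps × 7620 s × 1.08 = 116267.8 Mb
dashcam clip: 10.148 Mbps × 1560 s × 1.08 = 17097.4 Mb
podcast episode with video: 2.628 Mbps × 4800 s × 1.08 = 13623.6 Mb
security camera export: 1.828 Mbps × 20700 s × 1.08 = 40866.8 Mb
training video: 6.818 Mbps × 3000 s × 1.08 = 22090.3 Mb
Total: 227102.7 Mb = 28387.8 MB.
= 28.39 GB.

28.39 GB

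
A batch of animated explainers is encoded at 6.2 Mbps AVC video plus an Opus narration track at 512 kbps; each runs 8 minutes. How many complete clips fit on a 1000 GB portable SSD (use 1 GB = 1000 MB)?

2483

8 min = 480 s
Audio: 512 kbps = 0.512 Mbps.
Total bitrate: 6.712 Mbps.
Per item: 6.712 Mbps × 480 s = 3,222 Mb = 402.7 MB.
Capacity: 1000 GB = 8,000,000 Mb; 2483.11 items → 2483 complete.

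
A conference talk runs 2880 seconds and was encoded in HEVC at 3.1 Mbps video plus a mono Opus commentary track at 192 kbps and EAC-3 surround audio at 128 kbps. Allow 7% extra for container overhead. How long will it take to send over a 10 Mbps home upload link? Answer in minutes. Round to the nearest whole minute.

Audio total: 192 + 128 = 320 kbps = 0.320 Mbps.
Total bitrate: 3.420 Mbps.
File: 3.420 Mbps × 2880 s = 9849.6 Mb.
With 7% container overhead: ×1.07. → 10539.1 Mb.
At 10 Mbps: 10539.1 / 10 = 1053.9 s ≈ 17.6 minutes.

18 minutes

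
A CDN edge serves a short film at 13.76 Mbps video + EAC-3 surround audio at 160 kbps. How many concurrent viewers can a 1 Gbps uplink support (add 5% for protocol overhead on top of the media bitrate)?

Audio: 160 kbps = 0.160 Mbps.
Per-viewer media rate: 13.920 Mbps.
On the wire with 5% overhead: 14.616 Mbps.
1 Gbps = 1,000 Mbps; 1,000 / 14.616 = 68.42 → 68 viewers.

68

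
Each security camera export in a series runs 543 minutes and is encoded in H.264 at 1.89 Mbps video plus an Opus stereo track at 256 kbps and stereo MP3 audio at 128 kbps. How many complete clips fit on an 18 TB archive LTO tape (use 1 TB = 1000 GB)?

543 min = 32580 s
Audio total: 256 + 128 = 384 kbps = 0.384 Mbps.
Total bitrate: 2.274 Mbps.
Per item: 2.274 Mbps × 32580 s = 74,087 Mb = 9,261 MB.
Capacity: 18 TB = 144,000,000 Mb; 1943.66 items → 1943 complete.

1943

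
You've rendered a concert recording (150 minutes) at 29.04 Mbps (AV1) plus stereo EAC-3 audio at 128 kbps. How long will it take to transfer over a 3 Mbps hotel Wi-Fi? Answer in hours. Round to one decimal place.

24.3 hours

150 min = 9000 s
Audio: 128 kbps = 0.128 Mbps.
Total bitrate: 29.168 Mbps.
File: 29.168 Mbps × 9000 s = 262512.0 Mb.
At 3 Mbps: 262512.0 / 3 = 87504.0 s ≈ 24.3 hours.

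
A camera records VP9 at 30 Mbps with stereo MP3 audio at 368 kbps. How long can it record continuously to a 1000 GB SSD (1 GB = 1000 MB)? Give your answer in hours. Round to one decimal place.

Audio: 368 kbps = 0.368 Mbps.
Total bitrate: 30 + 0.368 = 30.368 Mbps.
Capacity: 1000 GB = 8,000,000 Mb.
Recording time: 8,000,000 / 30.368 = 263,435 s ≈ 73.2 hours.

73.2 hours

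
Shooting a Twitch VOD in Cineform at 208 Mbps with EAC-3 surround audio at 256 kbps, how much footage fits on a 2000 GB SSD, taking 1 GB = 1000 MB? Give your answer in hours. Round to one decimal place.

21.3 hours

Audio: 256 kbps = 0.256 Mbps.
Total bitrate: 208 + 0.256 = 208.256 Mbps.
Capacity: 2000 GB = 16,000,000 Mb.
Recording time: 16,000,000 / 208.256 = 76,829 s ≈ 21.3 hours.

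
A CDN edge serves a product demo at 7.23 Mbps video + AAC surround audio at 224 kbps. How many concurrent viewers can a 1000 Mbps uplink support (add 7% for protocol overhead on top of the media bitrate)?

125

Audio: 224 kbps = 0.224 Mbps.
Per-viewer media rate: 7.454 Mbps.
On the wire with 7% overhead: 7.976 Mbps.
1000 Mbps = 1,000 Mbps; 1,000 / 7.976 = 125.38 → 125 viewers.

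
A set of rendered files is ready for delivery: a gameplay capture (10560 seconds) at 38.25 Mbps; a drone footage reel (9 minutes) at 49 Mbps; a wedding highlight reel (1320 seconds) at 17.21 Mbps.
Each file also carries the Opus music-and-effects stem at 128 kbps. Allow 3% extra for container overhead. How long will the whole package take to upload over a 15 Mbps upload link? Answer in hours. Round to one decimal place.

8.7 hours

Audio: 128 kbps = 0.128 Mbps.
gameplay capture: 38.378 Mbps × 10560 s × 1.03 = 417429.8 Mb
drone footage reel: 49.128 Mbps × 540 s × 1.03 = 27325.0 Mb
wedding highlight reel: 17.338 Mbps × 1320 s × 1.03 = 23572.7 Mb
Total: 468327.6 Mb = 58540.9 MB.
At 15 Mbps: 468327.6 / 15 = 31222 s ≈ 8.67 hours.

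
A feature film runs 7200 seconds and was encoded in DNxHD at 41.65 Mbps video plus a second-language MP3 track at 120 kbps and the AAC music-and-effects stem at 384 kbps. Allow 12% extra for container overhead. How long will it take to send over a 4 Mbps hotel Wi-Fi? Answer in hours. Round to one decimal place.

Audio total: 120 + 384 = 504 kbps = 0.504 Mbps.
Total bitrate: 42.154 Mbps.
File: 42.154 Mbps × 7200 s = 303508.8 Mb.
With 12% container overhead: ×1.12. → 339929.9 Mb.
At 4 Mbps: 339929.9 / 4 = 84982.5 s ≈ 23.6 hours.

23.6 hours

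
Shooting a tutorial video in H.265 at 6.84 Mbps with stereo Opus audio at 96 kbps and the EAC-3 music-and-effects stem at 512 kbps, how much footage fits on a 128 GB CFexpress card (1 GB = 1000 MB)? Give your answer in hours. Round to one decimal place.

38.2 hours

Audio total: 96 + 512 = 608 kbps = 0.608 Mbps.
Total bitrate: 6.84 + 0.608 = 7.448 Mbps.
Capacity: 128 GB = 1,024,000 Mb.
Recording time: 1,024,000 / 7.448 = 137,487 s ≈ 38.2 hours.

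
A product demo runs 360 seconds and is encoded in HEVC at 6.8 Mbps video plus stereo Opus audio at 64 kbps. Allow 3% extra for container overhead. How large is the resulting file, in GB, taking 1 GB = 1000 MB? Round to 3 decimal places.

Audio: 64 kbps = 0.064 Mbps.
Total bitrate: 6.8 + 0.064 = 6.864 Mbps.
Stream data: 6.864 Mbps × 360 s = 2471.0 Mb.
With 3% container overhead: ×1.03.
2,545 Mb ÷ 8 = 318.1 MB → 0.3181 GB.

0.318 GB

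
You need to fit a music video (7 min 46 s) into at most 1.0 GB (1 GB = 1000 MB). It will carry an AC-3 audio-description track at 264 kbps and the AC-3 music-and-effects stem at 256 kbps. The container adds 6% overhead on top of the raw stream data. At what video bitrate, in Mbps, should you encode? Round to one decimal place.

Budget: 1.0 GB = 8000.0 Mb.
Stream payload after overhead: 8000.0 / 1.06 = 7547.2 Mb.
7 min 46 s = 466 s
Total bitrate budget: 7547.2 Mb / 466 s = 16.196 Mbps.
Audio total: 264 + 256 = 520 kbps = 0.520 Mbps.
Video: 16.196 − 0.520 = 15.676 Mbps.

15.7 Mbps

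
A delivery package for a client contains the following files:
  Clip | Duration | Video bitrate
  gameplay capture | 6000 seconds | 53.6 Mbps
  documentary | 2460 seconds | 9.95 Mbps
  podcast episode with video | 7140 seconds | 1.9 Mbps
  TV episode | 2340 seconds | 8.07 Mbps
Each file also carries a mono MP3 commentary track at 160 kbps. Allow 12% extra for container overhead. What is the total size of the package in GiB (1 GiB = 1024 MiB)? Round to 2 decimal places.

49.73 GiB

Audio: 160 kbps = 0.160 Mbps.
gameplay capture: 53.760 Mbps × 6000 s × 1.12 = 361267.2 Mb
documentary: 10.110 Mbps × 2460 s × 1.12 = 27855.1 Mb
podcast episode with video: 2.060 Mbps × 7140 s × 1.12 = 16473.4 Mb
TV episode: 8.230 Mbps × 2340 s × 1.12 = 21569.2 Mb
Total: 427164.9 Mb = 53395.6 MB.
= 49.73 GiB.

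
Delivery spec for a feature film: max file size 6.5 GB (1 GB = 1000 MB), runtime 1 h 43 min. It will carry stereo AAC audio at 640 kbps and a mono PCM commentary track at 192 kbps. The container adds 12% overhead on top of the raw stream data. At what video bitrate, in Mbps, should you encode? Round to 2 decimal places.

6.68 Mbps

Budget: 6.5 GB = 52000.0 Mb.
Stream payload after overhead: 52000.0 / 1.12 = 46428.6 Mb.
1 h 43 min = 103 min = 6180 s
Total bitrate budget: 46428.6 Mb / 6180 s = 7.513 Mbps.
Audio total: 640 + 192 = 832 kbps = 0.832 Mbps.
Video: 7.513 − 0.832 = 6.681 Mbps.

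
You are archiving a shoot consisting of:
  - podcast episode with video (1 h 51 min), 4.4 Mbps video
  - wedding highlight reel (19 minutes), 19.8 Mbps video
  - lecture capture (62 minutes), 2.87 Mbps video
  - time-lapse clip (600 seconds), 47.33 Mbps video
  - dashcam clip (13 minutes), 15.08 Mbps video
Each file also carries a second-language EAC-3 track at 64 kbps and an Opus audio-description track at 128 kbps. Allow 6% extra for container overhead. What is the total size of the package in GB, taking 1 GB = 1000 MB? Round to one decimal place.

Audio total: 64 + 128 = 192 kbps = 0.192 Mbps.
podcast episode with video: 4.592 Mbps × 6660 s × 1.06 = 32417.7 Mb
wedding highlight reel: 19.992 Mbps × 1140 s × 1.06 = 24158.3 Mb
lecture capture: 3.062 Mbps × 3720 s × 1.06 = 12074.1 Mb
time-lapse clip: 47.522 Mbps × 600 s × 1.06 = 30224.0 Mb
dashcam clip: 15.272 Mbps × 780 s × 1.06 = 12626.9 Mb
Total: 111501.0 Mb = 13937.6 MB.
= 13.94 GB.

13.9 GB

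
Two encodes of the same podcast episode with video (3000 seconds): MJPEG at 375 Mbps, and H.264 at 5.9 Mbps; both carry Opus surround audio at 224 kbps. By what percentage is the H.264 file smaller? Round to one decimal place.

98.4%

Audio: 224 kbps = 0.224 Mbps.
MJPEG: 375.224 Mbps × 3000 s = 1125672.0 Mb = 131.045 GiB.
H.264: 6.124 Mbps × 3000 s = 18372.0 Mb = 2.139 GiB.
Reduction: (1 − 2.139/131.045) × 100 = 98.37%.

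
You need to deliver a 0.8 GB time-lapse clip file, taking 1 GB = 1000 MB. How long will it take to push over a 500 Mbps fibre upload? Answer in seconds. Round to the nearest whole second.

13 seconds

File: 0.8 GB = 6400.0 Mb.
At 500 Mbps: 6400.0 / 500 = 12.8 s ≈ 12.8 seconds.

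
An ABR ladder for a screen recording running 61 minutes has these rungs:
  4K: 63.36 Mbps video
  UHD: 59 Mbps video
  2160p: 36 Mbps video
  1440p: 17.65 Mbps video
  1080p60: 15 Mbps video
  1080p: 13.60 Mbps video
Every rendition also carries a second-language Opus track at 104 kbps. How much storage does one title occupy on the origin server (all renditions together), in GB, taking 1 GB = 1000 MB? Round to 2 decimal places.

61 min = 3660 s
Audio: 104 kbps = 0.104 Mbps.
Sum of rendition bitrates: (63.36+0.104) + (59+0.104) + (36+0.104) + (17.65+0.104) + (15+0.104) + (13.60+0.104) = 205.234 Mbps.
× 3660 s = 751,156 Mb = 93,895 MB = 93.89 GB.

93.89 GB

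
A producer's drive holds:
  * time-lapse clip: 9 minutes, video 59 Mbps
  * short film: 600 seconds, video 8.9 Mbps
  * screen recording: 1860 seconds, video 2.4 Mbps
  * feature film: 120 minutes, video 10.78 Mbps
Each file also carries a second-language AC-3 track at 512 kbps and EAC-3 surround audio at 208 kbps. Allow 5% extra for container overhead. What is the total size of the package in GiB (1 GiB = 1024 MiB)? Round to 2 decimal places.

Audio total: 512 + 208 = 720 kbps = 0.720 Mbps.
time-lapse clip: 59.720 Mbps × 540 s × 1.05 = 33861.2 Mb
short film: 9.620 Mbps × 600 s × 1.05 = 6060.6 Mb
screen recording: 3.120 Mbps × 1860 s × 1.05 = 6093.4 Mb
feature film: 11.500 Mbps × 7200 s × 1.05 = 86940.0 Mb
Total: 132955.2 Mb = 16619.4 MB.
= 15.48 GiB.

15.48 GiB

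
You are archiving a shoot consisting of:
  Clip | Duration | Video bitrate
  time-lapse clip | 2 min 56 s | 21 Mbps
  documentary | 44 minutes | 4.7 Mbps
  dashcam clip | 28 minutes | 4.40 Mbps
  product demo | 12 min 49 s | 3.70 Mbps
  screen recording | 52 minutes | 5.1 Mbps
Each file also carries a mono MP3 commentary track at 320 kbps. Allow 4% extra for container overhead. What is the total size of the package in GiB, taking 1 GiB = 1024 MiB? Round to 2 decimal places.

5.44 GiB

Audio: 320 kbps = 0.320 Mbps.
time-lapse clip: 21.320 Mbps × 176 s × 1.04 = 3902.4 Mb
documentary: 5.020 Mbps × 2640 s × 1.04 = 13782.9 Mb
dashcam clip: 4.720 Mbps × 1680 s × 1.04 = 8246.8 Mb
product demo: 4.020 Mbps × 769 s × 1.04 = 3215.0 Mb
screen recording: 5.420 Mbps × 3120 s × 1.04 = 17586.8 Mb
Total: 46734.0 Mb = 5841.7 MB.
= 5.441 GiB.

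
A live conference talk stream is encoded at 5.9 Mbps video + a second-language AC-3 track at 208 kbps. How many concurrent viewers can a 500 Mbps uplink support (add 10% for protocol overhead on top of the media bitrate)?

Audio: 208 kbps = 0.208 Mbps.
Per-viewer media rate: 6.108 Mbps.
On the wire with 10% overhead: 6.719 Mbps.
500 Mbps = 500.0 Mbps; 500.0 / 6.719 = 74.42 → 74 viewers.

74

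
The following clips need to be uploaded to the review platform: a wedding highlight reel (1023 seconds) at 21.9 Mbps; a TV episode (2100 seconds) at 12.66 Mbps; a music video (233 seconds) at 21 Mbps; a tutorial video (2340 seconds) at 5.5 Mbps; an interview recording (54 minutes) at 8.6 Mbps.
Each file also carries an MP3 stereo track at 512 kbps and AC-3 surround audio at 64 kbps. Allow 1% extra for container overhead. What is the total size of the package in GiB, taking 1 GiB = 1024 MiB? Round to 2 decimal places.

Audio total: 512 + 64 = 576 kbps = 0.576 Mbps.
wedding highlight reel: 22.476 Mbps × 1023 s × 1.01 = 23222.9 Mb
TV episode: 13.236 Mbps × 2100 s × 1.01 = 28073.6 Mb
music video: 21.576 Mbps × 233 s × 1.01 = 5077.5 Mb
tutorial video: 6.076 Mbps × 2340 s × 1.01 = 14360.0 Mb
interview recording: 9.176 Mbps × 3240 s × 1.01 = 30027.5 Mb
Total: 100761.5 Mb = 12595.2 MB.
= 11.73 GiB.

11.73 GiB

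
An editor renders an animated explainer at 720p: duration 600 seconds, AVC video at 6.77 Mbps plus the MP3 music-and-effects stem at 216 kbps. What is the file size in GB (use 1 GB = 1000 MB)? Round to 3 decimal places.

Audio: 216 kbps = 0.216 Mbps.
Total bitrate: 6.77 + 0.216 = 6.986 Mbps.
Stream data: 6.986 Mbps × 600 s = 4191.6 Mb.
4,192 Mb ÷ 8 = 524.0 MB → 0.524 GB.

0.524 GB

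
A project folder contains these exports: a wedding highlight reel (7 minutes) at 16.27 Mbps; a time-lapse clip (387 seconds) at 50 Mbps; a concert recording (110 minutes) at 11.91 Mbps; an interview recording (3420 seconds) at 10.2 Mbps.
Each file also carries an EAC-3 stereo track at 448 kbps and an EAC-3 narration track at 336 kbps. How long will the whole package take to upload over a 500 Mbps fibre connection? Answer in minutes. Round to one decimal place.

4.9 minutes

Audio total: 448 + 336 = 784 kbps = 0.784 Mbps.
wedding highlight reel: 17.054 Mbps × 420 s = 7162.7 Mb
time-lapse clip: 50.784 Mbps × 387 s = 19653.4 Mb
concert recording: 12.694 Mbps × 6600 s = 83780.4 Mb
interview recording: 10.984 Mbps × 3420 s = 37565.3 Mb
Total: 148161.8 Mb = 18520.2 MB.
At 500 Mbps: 148161.8 / 500 = 296 s ≈ 4.94 minutes.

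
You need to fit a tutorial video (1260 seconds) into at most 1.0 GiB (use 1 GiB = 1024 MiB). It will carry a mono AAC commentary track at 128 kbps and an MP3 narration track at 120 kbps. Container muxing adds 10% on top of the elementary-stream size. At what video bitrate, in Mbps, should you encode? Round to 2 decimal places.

Budget: 1.0 GiB = 8589.9 Mb.
Stream payload after overhead: 8589.9 / 1.10 = 7809.0 Mb.
Total bitrate budget: 7809.0 Mb / 1260 s = 6.198 Mbps.
Audio total: 128 + 120 = 248 kbps = 0.248 Mbps.
Video: 6.198 − 0.248 = 5.950 Mbps.

5.95 Mbps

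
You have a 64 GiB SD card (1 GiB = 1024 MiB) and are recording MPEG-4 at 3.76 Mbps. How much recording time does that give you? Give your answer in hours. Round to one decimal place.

Capacity: 64 GiB = 549,756 Mb.
Recording time: 549,756 / 3.760 = 146,212 s ≈ 40.6 hours.

40.6 hours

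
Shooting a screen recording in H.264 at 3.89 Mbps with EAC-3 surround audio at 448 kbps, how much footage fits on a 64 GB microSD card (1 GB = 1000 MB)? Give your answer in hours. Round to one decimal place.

32.8 hours

Audio: 448 kbps = 0.448 Mbps.
Total bitrate: 3.89 + 0.448 = 4.338 Mbps.
Capacity: 64 GB = 512,000 Mb.
Recording time: 512,000 / 4.338 = 118,027 s ≈ 32.8 hours.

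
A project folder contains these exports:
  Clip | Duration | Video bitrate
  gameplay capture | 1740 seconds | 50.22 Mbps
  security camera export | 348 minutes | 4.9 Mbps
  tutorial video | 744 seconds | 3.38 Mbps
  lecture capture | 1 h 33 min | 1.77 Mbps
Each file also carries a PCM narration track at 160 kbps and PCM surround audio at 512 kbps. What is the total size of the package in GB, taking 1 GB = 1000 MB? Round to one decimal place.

Audio total: 160 + 512 = 672 kbps = 0.672 Mbps.
gameplay capture: 50.892 Mbps × 1740 s = 88552.1 Mb
security camera export: 5.572 Mbps × 20880 s = 116343.4 Mb
tutorial video: 4.052 Mbps × 744 s = 3014.7 Mb
lecture capture: 2.442 Mbps × 5580 s = 13626.4 Mb
Total: 221536.5 Mb = 27692.1 MB.
= 27.69 GB.

27.7 GB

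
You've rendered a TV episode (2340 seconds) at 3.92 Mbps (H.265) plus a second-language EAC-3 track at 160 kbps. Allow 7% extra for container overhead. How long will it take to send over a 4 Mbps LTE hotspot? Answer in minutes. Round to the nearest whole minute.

Audio: 160 kbps = 0.160 Mbps.
Total bitrate: 4.080 Mbps.
File: 4.080 Mbps × 2340 s = 9547.2 Mb.
With 7% container overhead: ×1.07. → 10215.5 Mb.
At 4 Mbps: 10215.5 / 4 = 2553.9 s ≈ 42.6 minutes.

43 minutes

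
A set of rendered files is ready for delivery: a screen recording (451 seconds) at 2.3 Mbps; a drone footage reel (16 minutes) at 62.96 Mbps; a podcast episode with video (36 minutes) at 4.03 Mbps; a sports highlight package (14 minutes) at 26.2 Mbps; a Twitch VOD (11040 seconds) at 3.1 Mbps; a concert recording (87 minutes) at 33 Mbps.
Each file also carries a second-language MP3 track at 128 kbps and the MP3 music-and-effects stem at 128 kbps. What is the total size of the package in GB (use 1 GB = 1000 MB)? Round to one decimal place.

Audio total: 128 + 128 = 256 kbps = 0.256 Mbps.
screen recording: 2.556 Mbps × 451 s = 1152.8 Mb
drone footage reel: 63.216 Mbps × 960 s = 60687.4 Mb
podcast episode with video: 4.286 Mbps × 2160 s = 9257.8 Mb
sports highlight package: 26.456 Mbps × 840 s = 22223.0 Mb
Twitch VOD: 3.356 Mbps × 11040 s = 37050.2 Mb
concert recording: 33.256 Mbps × 5220 s = 173596.3 Mb
Total: 303967.5 Mb = 37995.9 MB.
= 38.00 GB.

38.0 GB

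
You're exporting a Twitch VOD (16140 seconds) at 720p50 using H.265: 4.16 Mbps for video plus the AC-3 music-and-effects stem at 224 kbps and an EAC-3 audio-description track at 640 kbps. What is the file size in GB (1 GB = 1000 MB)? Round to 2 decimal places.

10.14 GB

Audio total: 224 + 640 = 864 kbps = 0.864 Mbps.
Total bitrate: 4.16 + 0.864 = 5.024 Mbps.
Stream data: 5.024 Mbps × 16140 s = 81087.4 Mb.
81,087 Mb ÷ 8 = 10,136 MB → 10.14 GB.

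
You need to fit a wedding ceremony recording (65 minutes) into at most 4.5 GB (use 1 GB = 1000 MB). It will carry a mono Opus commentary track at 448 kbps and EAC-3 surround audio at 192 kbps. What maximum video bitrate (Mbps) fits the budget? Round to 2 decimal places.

8.59 Mbps

Budget: 4.5 GB = 36000.0 Mb.
65 min = 3900 s
Total bitrate budget: 36000.0 Mb / 3900 s = 9.231 Mbps.
Audio total: 448 + 192 = 640 kbps = 0.640 Mbps.
Video: 9.231 − 0.640 = 8.591 Mbps.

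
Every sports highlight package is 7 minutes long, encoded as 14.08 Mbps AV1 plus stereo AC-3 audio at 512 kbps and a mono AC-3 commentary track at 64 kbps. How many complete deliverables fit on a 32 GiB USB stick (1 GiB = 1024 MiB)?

44

7 min = 420 s
Audio total: 512 + 64 = 576 kbps = 0.576 Mbps.
Total bitrate: 14.656 Mbps.
Per item: 14.656 Mbps × 420 s = 6,156 Mb = 769.4 MB.
Capacity: 32 GiB = 274,878 Mb; 44.66 items → 44 complete.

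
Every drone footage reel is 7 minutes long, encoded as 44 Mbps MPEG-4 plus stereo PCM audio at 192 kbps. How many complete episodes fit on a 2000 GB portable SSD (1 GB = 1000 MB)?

7 min = 420 s
Audio: 192 kbps = 0.192 Mbps.
Total bitrate: 44.192 Mbps.
Per item: 44.192 Mbps × 420 s = 18,561 Mb = 2,320 MB.
Capacity: 2000 GB = 16,000,000 Mb; 862.04 items → 862 complete.

862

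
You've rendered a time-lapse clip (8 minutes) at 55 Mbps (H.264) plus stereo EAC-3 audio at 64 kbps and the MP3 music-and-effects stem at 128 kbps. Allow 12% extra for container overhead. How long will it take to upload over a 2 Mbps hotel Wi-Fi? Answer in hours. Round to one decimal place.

4.1 hours

8 min = 480 s
Audio total: 64 + 128 = 192 kbps = 0.192 Mbps.
Total bitrate: 55.192 Mbps.
File: 55.192 Mbps × 480 s = 26492.2 Mb.
With 12% container overhead: ×1.12. → 29671.2 Mb.
At 2 Mbps: 29671.2 / 2 = 14835.6 s ≈ 4.12 hours.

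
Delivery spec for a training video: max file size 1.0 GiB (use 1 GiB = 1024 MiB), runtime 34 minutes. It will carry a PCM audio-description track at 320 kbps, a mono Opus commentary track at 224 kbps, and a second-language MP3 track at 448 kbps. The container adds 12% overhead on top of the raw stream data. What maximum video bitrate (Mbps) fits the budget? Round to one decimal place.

2.8 Mbps

Budget: 1.0 GiB = 8589.9 Mb.
Stream payload after overhead: 8589.9 / 1.12 = 7669.6 Mb.
34 min = 2040 s
Total bitrate budget: 7669.6 Mb / 2040 s = 3.760 Mbps.
Audio total: 320 + 224 + 448 = 992 kbps = 0.992 Mbps.
Video: 3.760 − 0.992 = 2.768 Mbps.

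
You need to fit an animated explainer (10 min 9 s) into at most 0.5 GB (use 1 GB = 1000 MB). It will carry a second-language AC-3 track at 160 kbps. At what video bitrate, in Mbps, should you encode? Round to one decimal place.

6.4 Mbps

Budget: 0.5 GB = 4000.0 Mb.
10 min 9 s = 609 s
Total bitrate budget: 4000.0 Mb / 609 s = 6.568 Mbps.
Audio: 160 kbps = 0.160 Mbps.
Video: 6.568 − 0.160 = 6.408 Mbps.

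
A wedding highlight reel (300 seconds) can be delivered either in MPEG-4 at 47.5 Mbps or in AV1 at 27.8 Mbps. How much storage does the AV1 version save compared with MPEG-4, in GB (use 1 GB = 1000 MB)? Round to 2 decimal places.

0.74 GB

MPEG-4: 47.500 Mbps × 300 s = 14250.0 Mb = 1.781 GB.
AV1: 27.800 Mbps × 300 s = 8340.0 Mb = 1.042 GB.
Saving: 1.781 − 1.042 = 0.739 GB.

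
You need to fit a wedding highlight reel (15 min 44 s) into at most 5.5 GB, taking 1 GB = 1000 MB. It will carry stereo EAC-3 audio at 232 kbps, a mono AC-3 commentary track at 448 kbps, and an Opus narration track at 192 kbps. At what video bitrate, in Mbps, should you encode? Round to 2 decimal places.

45.74 Mbps

Budget: 5.5 GB = 44000.0 Mb.
15 min 44 s = 944 s
Total bitrate budget: 44000.0 Mb / 944 s = 46.610 Mbps.
Audio total: 232 + 448 + 192 = 872 kbps = 0.872 Mbps.
Video: 46.610 − 0.872 = 45.738 Mbps.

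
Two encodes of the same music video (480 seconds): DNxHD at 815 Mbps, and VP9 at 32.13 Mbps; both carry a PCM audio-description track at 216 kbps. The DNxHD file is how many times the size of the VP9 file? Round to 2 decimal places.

Audio: 216 kbps = 0.216 Mbps.
DNxHD: 815.216 Mbps × 480 s = 391303.7 Mb = 48.913 GB.
VP9: 32.346 Mbps × 480 s = 15526.1 Mb = 1.941 GB.
Ratio: 48.913 / 1.941 = 25.203.

25.20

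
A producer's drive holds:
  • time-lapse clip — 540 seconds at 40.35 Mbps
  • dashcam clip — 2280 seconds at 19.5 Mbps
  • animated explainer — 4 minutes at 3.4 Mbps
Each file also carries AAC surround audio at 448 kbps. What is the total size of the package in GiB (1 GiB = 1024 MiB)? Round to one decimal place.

Audio: 448 kbps = 0.448 Mbps.
time-lapse clip: 40.798 Mbps × 540 s = 22030.9 Mb
dashcam clip: 19.948 Mbps × 2280 s = 45481.4 Mb
animated explainer: 3.848 Mbps × 240 s = 923.5 Mb
Total: 68435.9 Mb = 8554.5 MB.
= 7.967 GiB.

8.0 GiB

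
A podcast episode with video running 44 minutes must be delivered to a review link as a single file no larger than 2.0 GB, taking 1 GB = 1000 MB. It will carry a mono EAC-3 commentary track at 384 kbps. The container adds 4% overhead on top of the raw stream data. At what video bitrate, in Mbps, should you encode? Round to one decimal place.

Budget: 2.0 GB = 16000.0 Mb.
Stream payload after overhead: 16000.0 / 1.04 = 15384.6 Mb.
44 min = 2640 s
Total bitrate budget: 15384.6 Mb / 2640 s = 5.828 Mbps.
Audio: 384 kbps = 0.384 Mbps.
Video: 5.828 − 0.384 = 5.444 Mbps.

5.4 Mbps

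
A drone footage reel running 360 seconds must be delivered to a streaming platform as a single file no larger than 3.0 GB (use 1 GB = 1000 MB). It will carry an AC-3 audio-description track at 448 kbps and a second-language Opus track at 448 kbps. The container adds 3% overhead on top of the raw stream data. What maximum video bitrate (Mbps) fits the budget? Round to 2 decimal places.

Budget: 3.0 GB = 24000.0 Mb.
Stream payload after overhead: 24000.0 / 1.03 = 23301.0 Mb.
Total bitrate budget: 23301.0 Mb / 360 s = 64.725 Mbps.
Audio total: 448 + 448 = 896 kbps = 0.896 Mbps.
Video: 64.725 − 0.896 = 63.829 Mbps.

63.83 Mbps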